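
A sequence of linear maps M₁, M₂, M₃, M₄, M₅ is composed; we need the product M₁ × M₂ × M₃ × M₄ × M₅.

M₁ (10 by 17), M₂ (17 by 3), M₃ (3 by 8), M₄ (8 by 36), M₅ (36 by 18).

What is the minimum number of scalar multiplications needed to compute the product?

Adjacent pairs: M₁M₂ = 10·17·3 = 510; M₂M₃ = 17·3·8 = 408; M₃M₄ = 3·8·36 = 864; M₄M₅ = 8·36·18 = 5184.
Length 3: M₁..M₃: k=1: 0+408+10·17·8=1768; k=2: 510+0+10·3·8=750 → min 750 | M₂..M₄: k=2: 0+864+17·3·36=2700; k=3: 408+0+17·8·36=5304 → min 2700 | M₃..M₅: k=3: 0+5184+3·8·18=5616; k=4: 864+0+3·36·18=2808 → min 2808.
Length 4: M₁..M₄: k=1: 0+2700+10·17·36=8820; k=2: 510+864+10·3·36=2454; k=3: 750+0+10·8·36=3630 → min 2454 | M₂..M₅: k=2: 0+2808+17·3·18=3726; k=3: 408+5184+17·8·18=8040; k=4: 2700+0+17·36·18=13716 → min 3726.
Length 5: M₁..M₅: k=1: 0+3726+10·17·18=6786; k=2: 510+2808+10·3·18=3858; k=3: 750+5184+10·8·18=7374; k=4: 2454+0+10·36·18=8934 → min 3858.
Optimal order: ((M₁ × M₂) × ((M₃ × M₄) × M₅)) with cost 3858.

3858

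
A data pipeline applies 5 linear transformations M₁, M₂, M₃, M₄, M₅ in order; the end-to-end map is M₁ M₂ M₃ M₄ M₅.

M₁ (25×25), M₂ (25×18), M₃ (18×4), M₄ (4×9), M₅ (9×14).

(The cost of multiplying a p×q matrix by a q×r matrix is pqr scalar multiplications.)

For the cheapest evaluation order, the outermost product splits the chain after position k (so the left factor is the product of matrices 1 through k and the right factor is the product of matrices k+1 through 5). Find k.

3

Adjacent pairs: M₁M₂ = 25·25·18 = 11250; M₂M₃ = 25·18·4 = 1800; M₃M₄ = 18·4·9 = 648; M₄M₅ = 4·9·14 = 504.
Length 3: M₁..M₃: k=1: 0+1800+25·25·4=4300; k=2: 11250+0+25·18·4=13050 → min 4300 | M₂..M₄: k=2: 0+648+25·18·9=4698; k=3: 1800+0+25·4·9=2700 → min 2700 | M₃..M₅: k=3: 0+504+18·4·14=1512; k=4: 648+0+18·9·14=2916 → min 1512.
Length 4: M₁..M₄: k=1: 0+2700+25·25·9=8325; k=2: 11250+648+25·18·9=15948; k=3: 4300+0+25·4·9=5200 → min 5200 | M₂..M₅: k=2: 0+1512+25·18·14=7812; k=3: 1800+504+25·4·14=3704; k=4: 2700+0+25·9·14=5850 → min 3704.
Top-level splits: k=1: (M₁..M₁)·(M₂..M₅) → 0+3704+25·25·14 = 12454; k=2: (M₁..M₂)·(M₃..M₅) → 11250+1512+25·18·14 = 19062; k=3: (M₁..M₃)·(M₄..M₅) → 4300+504+25·4·14 = 6204; k=4: (M₁..M₄)·(M₅..M₅) → 5200+0+25·9·14 = 8350.
Best split is after M₃, i.e. k = 3.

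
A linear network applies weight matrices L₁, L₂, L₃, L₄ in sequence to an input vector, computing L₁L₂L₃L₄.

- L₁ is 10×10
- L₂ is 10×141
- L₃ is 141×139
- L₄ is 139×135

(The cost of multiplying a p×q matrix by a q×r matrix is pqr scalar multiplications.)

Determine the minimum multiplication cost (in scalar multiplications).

Adjacent pairs: L₁L₂ = 10·10·141 = 14100; L₂L₃ = 10·141·139 = 195990; L₃L₄ = 141·139·135 = 2645865.
Length 3: L₁..L₃: k=1: 0+195990+10·10·139=209890; k=2: 14100+0+10·141·139=210090 → min 209890 | L₂..L₄: k=2: 0+2645865+10·141·135=2836215; k=3: 195990+0+10·139·135=383640 → min 383640.
Length 4: L₁..L₄: k=1: 0+383640+10·10·135=397140; k=2: 14100+2645865+10·141·135=2850315; k=3: 209890+0+10·139·135=397540 → min 397140.
Optimal order: (L₁((L₂L₃)L₄)) with cost 397140.

397140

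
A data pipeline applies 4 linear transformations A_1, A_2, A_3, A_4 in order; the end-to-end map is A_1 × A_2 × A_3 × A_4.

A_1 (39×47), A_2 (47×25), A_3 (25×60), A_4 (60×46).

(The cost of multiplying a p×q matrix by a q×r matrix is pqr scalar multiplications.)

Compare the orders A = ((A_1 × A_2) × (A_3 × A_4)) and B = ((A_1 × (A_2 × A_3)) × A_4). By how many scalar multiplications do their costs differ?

128445

Order A = ((A_1 × A_2) × (A_3 × A_4)): (A_1 × A_2): 39×47 by 47×25 → 39×25, cost 39·47·25 = 45825; (A_3 × A_4): 25×60 by 60×46 → 25×46, cost 25·60·46 = 69000; ((A_1 × A_2) × (A_3 × A_4)): 39×25 by 25×46 → 39×46, cost 39·25·46 = 44850; cumulative 159675. Total 159675.
Order B = ((A_1 × (A_2 × A_3)) × A_4): (A_2 × A_3): 47×25 by 25×60 → 47×60, cost 47·25·60 = 70500; (A_1 × (A_2 × A_3)): 39×47 by 47×60 → 39×60, cost 39·47·60 = 109980; cumulative 180480; ((A_1 × (A_2 × A_3)) × A_4): 39×60 by 60×46 → 39×46, cost 39·60·46 = 107640; cumulative 288120. Total 288120.
Difference: |159675 − 288120| = 128445.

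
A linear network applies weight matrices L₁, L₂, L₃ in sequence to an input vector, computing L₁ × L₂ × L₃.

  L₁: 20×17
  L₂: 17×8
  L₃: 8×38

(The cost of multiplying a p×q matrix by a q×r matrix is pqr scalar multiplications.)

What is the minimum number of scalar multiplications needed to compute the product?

Order (L₁ × (L₂ × L₃)): (L₂ × L₃): 17×8 by 8×38 → 17×38, cost 17·8·38 = 5168; (L₁ × (L₂ × L₃)): 20×17 by 17×38 → 20×38, cost 20·17·38 = 12920; cumulative 18088. Total 18088.
Order ((L₁ × L₂) × L₃): (L₁ × L₂): 20×17 by 17×8 → 20×8, cost 20·17·8 = 2720; ((L₁ × L₂) × L₃): 20×8 by 8×38 → 20×38, cost 20·8·38 = 6080; cumulative 8800. Total 8800.
Minimum: 8800.

8800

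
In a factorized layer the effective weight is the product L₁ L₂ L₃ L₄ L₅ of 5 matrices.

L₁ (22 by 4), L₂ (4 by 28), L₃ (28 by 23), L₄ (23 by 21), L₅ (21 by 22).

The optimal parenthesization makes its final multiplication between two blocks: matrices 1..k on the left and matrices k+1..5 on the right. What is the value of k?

1

Adjacent pairs: L₁L₂ = 22·4·28 = 2464; L₂L₃ = 4·28·23 = 2576; L₃L₄ = 28·23·21 = 13524; L₄L₅ = 23·21·22 = 10626.
Length 3: L₁..L₃: k=1: 0+2576+22·4·23=4600; k=2: 2464+0+22·28·23=16632 → min 4600 | L₂..L₄: k=2: 0+13524+4·28·21=15876; k=3: 2576+0+4·23·21=4508 → min 4508 | L₃..L₅: k=3: 0+10626+28·23·22=24794; k=4: 13524+0+28·21·22=26460 → min 24794.
Length 4: L₁..L₄: k=1: 0+4508+22·4·21=6356; k=2: 2464+13524+22·28·21=28924; k=3: 4600+0+22·23·21=15226 → min 6356 | L₂..L₅: k=2: 0+24794+4·28·22=27258; k=3: 2576+10626+4·23·22=15226; k=4: 4508+0+4·21·22=6356 → min 6356.
Top-level splits: k=1: (L₁..L₁)·(L₂..L₅) → 0+6356+22·4·22 = 8292; k=2: (L₁..L₂)·(L₃..L₅) → 2464+24794+22·28·22 = 40810; k=3: (L₁..L₃)·(L₄..L₅) → 4600+10626+22·23·22 = 26358; k=4: (L₁..L₄)·(L₅..L₅) → 6356+0+22·21·22 = 16520.
Best split is after L₁, i.e. k = 1.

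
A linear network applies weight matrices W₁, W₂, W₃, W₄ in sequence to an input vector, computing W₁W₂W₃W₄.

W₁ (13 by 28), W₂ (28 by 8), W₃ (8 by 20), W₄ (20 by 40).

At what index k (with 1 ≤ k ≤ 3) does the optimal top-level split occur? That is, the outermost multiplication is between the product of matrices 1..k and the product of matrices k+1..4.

2

Adjacent pairs: W₁W₂ = 13·28·8 = 2912; W₂W₃ = 28·8·20 = 4480; W₃W₄ = 8·20·40 = 6400.
Length 3: W₁..W₃: k=1: 0+4480+13·28·20=11760; k=2: 2912+0+13·8·20=4992 → min 4992 | W₂..W₄: k=2: 0+6400+28·8·40=15360; k=3: 4480+0+28·20·40=26880 → min 15360.
Top-level splits: k=1: (W₁..W₁)·(W₂..W₄) → 0+15360+13·28·40 = 29920; k=2: (W₁..W₂)·(W₃..W₄) → 2912+6400+13·8·40 = 13472; k=3: (W₁..W₃)·(W₄..W₄) → 4992+0+13·20·40 = 15392.
Best split is after W₂, i.e. k = 2.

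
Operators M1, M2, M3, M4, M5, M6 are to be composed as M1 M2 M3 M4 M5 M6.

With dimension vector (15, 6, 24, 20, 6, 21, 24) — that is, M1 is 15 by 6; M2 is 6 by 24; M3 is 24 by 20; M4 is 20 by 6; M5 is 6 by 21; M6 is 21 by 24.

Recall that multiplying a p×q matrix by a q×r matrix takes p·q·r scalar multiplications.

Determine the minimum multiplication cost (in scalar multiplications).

9324

Adjacent pairs: M1M2 = 15·6·24 = 2160; M2M3 = 6·24·20 = 2880; M3M4 = 24·20·6 = 2880; M4M5 = 20·6·21 = 2520; M5M6 = 6·21·24 = 3024.
Length 3: M1..M3: k=1: 0+2880+15·6·20=4680; k=2: 2160+0+15·24·20=9360 → min 4680 | M2..M4: k=2: 0+2880+6·24·6=3744; k=3: 2880+0+6·20·6=3600 → min 3600 | M3..M5: k=3: 0+2520+24·20·21=12600; k=4: 2880+0+24·6·21=5904 → min 5904 | M4..M6: k=4: 0+3024+20·6·24=5904; k=5: 2520+0+20·21·24=12600 → min 5904.
Length 4: M1..M4: k=1: 0+3600+15·6·6=4140; k=2: 2160+2880+15·24·6=7200; k=3: 4680+0+15·20·6=6480 → min 4140 | M2..M5: k=2: 0+5904+6·24·21=8928; k=3: 2880+2520+6·20·21=7920; k=4: 3600+0+6·6·21=4356 → min 4356 | M3..M6: k=3: 0+5904+24·20·24=17424; k=4: 2880+3024+24·6·24=9360; k=5: 5904+0+24·21·24=18000 → min 9360.
Length 5: M1..M5: k=1: 0+4356+15·6·21=6246; k=2: 2160+5904+15·24·21=15624; k=3: 4680+2520+15·20·21=13500; k=4: 4140+0+15·6·21=6030 → min 6030 | M2..M6: k=2: 0+9360+6·24·24=12816; k=3: 2880+5904+6·20·24=11664; k=4: 3600+3024+6·6·24=7488; k=5: 4356+0+6·21·24=7380 → min 7380.
Length 6: M1..M6: k=1: 0+7380+15·6·24=9540; k=2: 2160+9360+15·24·24=20160; k=3: 4680+5904+15·20·24=17784; k=4: 4140+3024+15·6·24=9324; k=5: 6030+0+15·21·24=13590 → min 9324.
Optimal order: ((M1 ((M2 M3) M4)) (M5 M6)) with cost 9324.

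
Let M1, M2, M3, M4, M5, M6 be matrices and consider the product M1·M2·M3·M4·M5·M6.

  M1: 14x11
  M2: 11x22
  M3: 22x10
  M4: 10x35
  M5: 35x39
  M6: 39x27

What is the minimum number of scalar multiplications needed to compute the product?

Adjacent pairs: M1M2 = 14·11·22 = 3388; M2M3 = 11·22·10 = 2420; M3M4 = 22·10·35 = 7700; M4M5 = 10·35·39 = 13650; M5M6 = 35·39·27 = 36855.
Length 3: M1..M3: k=1: 0+2420+14·11·10=3960; k=2: 3388+0+14·22·10=6468 → min 3960 | M2..M4: k=2: 0+7700+11·22·35=16170; k=3: 2420+0+11·10·35=6270 → min 6270 | M3..M5: k=3: 0+13650+22·10·39=22230; k=4: 7700+0+22·35·39=37730 → min 22230 | M4..M6: k=4: 0+36855+10·35·27=46305; k=5: 13650+0+10·39·27=24180 → min 24180.
Length 4: M1..M4: k=1: 0+6270+14·11·35=11660; k=2: 3388+7700+14·22·35=21868; k=3: 3960+0+14·10·35=8860 → min 8860 | M2..M5: k=2: 0+22230+11·22·39=31668; k=3: 2420+13650+11·10·39=20360; k=4: 6270+0+11·35·39=21285 → min 20360 | M3..M6: k=3: 0+24180+22·10·27=30120; k=4: 7700+36855+22·35·27=65345; k=5: 22230+0+22·39·27=45396 → min 30120.
Length 5: M1..M5: k=1: 0+20360+14·11·39=26366; k=2: 3388+22230+14·22·39=37630; k=3: 3960+13650+14·10·39=23070; k=4: 8860+0+14·35·39=27970 → min 23070 | M2..M6: k=2: 0+30120+11·22·27=36654; k=3: 2420+24180+11·10·27=29570; k=4: 6270+36855+11·35·27=53520; k=5: 20360+0+11·39·27=31943 → min 29570.
Length 6: M1..M6: k=1: 0+29570+14·11·27=33728; k=2: 3388+30120+14·22·27=41824; k=3: 3960+24180+14·10·27=31920; k=4: 8860+36855+14·35·27=58945; k=5: 23070+0+14·39·27=37812 → min 31920.
Optimal order: ((M1·(M2·M3))·((M4·M5)·M6)) with cost 31920.

31920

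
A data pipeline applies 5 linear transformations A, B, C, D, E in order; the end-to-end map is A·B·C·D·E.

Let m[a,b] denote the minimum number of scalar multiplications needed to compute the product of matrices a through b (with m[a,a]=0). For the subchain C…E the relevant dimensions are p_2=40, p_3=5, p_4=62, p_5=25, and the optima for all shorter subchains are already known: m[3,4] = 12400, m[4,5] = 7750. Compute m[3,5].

12750

m[3,5] = min over k∈[3,4] of m[3,k]+m[k+1,5]+p_{2}·p_k·p_{5}.
k=3: 0 + 7750 + 40·5·25 = 12750; k=4: 12400 + 0 + 40·62·25 = 74400.
Minimum: 12750 at k=3.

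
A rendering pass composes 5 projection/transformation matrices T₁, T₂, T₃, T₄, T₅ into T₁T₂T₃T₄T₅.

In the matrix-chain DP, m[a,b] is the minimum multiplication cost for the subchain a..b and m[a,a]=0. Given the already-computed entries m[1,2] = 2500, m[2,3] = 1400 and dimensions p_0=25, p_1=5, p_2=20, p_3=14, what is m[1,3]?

m[1,3] = min over k∈[1,2] of m[1,k]+m[k+1,3]+p_{0}·p_k·p_{3}.
k=1: 0 + 1400 + 25·5·14 = 3150; k=2: 2500 + 0 + 25·20·14 = 9500.
Minimum: 3150 at k=1.

3150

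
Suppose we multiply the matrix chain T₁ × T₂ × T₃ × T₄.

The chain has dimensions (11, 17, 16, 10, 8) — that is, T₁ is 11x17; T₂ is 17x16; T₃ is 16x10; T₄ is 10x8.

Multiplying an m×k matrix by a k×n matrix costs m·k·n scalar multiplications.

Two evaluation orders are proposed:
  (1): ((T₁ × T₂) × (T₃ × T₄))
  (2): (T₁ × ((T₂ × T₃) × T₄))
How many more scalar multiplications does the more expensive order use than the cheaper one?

104

Order (1) = ((T₁ × T₂) × (T₃ × T₄)): (T₁ × T₂): 11×17 by 17×16 → 11×16, cost 11·17·16 = 2992; (T₃ × T₄): 16×10 by 10×8 → 16×8, cost 16·10·8 = 1280; ((T₁ × T₂) × (T₃ × T₄)): 11×16 by 16×8 → 11×8, cost 11·16·8 = 1408; cumulative 5680. Total 5680.
Order (2) = (T₁ × ((T₂ × T₃) × T₄)): (T₂ × T₃): 17×16 by 16×10 → 17×10, cost 17·16·10 = 2720; ((T₂ × T₃) × T₄): 17×10 by 10×8 → 17×8, cost 17·10·8 = 1360; cumulative 4080; (T₁ × ((T₂ × T₃) × T₄)): 11×17 by 17×8 → 11×8, cost 11·17·8 = 1496; cumulative 5576. Total 5576.
Difference: |5680 − 5576| = 104.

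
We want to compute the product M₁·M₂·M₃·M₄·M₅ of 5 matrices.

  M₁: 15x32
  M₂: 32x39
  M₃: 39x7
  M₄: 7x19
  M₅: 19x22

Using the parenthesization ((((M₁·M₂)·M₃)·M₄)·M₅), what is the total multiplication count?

(M₁·M₂): 15×32 by 32×39 → 15×39, cost 15·32·39 = 18720
((M₁·M₂)·M₃): 15×39 by 39×7 → 15×7, cost 15·39·7 = 4095; cumulative 22815
(((M₁·M₂)·M₃)·M₄): 15×7 by 7×19 → 15×19, cost 15·7·19 = 1995; cumulative 24810
((((M₁·M₂)·M₃)·M₄)·M₅): 15×19 by 19×22 → 15×22, cost 15·19·22 = 6270; cumulative 31080
Total: 31080 scalar multiplications.

31080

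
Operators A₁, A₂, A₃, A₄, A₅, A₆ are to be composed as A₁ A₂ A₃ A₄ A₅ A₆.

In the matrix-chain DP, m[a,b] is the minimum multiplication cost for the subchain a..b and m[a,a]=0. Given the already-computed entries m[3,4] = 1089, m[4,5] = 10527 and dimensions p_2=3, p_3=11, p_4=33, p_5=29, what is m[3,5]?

m[3,5] = min over k∈[3,4] of m[3,k]+m[k+1,5]+p_{2}·p_k·p_{5}.
k=3: 0 + 10527 + 3·11·29 = 11484; k=4: 1089 + 0 + 3·33·29 = 3960.
Minimum: 3960 at k=4.

3960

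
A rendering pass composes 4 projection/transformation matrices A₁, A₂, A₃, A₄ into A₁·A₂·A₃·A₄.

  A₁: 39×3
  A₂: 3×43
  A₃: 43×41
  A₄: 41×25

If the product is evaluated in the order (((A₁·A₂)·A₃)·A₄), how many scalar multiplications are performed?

113763

(A₁·A₂): 39×3 by 3×43 → 39×43, cost 39·3·43 = 5031
((A₁·A₂)·A₃): 39×43 by 43×41 → 39×41, cost 39·43·41 = 68757; cumulative 73788
(((A₁·A₂)·A₃)·A₄): 39×41 by 41×25 → 39×25, cost 39·41·25 = 39975; cumulative 113763
Total: 113763 scalar multiplications.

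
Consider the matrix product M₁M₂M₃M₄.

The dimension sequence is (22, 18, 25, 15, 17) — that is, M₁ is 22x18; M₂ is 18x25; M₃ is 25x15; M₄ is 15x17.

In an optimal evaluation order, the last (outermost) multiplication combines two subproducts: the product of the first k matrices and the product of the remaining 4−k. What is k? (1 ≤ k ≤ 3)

1

Adjacent pairs: M₁M₂ = 22·18·25 = 9900; M₂M₃ = 18·25·15 = 6750; M₃M₄ = 25·15·17 = 6375.
Length 3: M₁..M₃: k=1: 0+6750+22·18·15=12690; k=2: 9900+0+22·25·15=18150 → min 12690 | M₂..M₄: k=2: 0+6375+18·25·17=14025; k=3: 6750+0+18·15·17=11340 → min 11340.
Top-level splits: k=1: (M₁..M₁)·(M₂..M₄) → 0+11340+22·18·17 = 18072; k=2: (M₁..M₂)·(M₃..M₄) → 9900+6375+22·25·17 = 25625; k=3: (M₁..M₃)·(M₄..M₄) → 12690+0+22·15·17 = 18300.
Best split is after M₁, i.e. k = 1.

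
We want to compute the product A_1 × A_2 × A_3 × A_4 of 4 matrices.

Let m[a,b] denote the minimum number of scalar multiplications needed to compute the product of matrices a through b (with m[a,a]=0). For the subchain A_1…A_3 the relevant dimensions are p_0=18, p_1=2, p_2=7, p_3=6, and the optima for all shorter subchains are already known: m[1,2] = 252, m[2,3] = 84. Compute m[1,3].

300

m[1,3] = min over k∈[1,2] of m[1,k]+m[k+1,3]+p_{0}·p_k·p_{3}.
k=1: 0 + 84 + 18·2·6 = 300; k=2: 252 + 0 + 18·7·6 = 1008.
Minimum: 300 at k=1.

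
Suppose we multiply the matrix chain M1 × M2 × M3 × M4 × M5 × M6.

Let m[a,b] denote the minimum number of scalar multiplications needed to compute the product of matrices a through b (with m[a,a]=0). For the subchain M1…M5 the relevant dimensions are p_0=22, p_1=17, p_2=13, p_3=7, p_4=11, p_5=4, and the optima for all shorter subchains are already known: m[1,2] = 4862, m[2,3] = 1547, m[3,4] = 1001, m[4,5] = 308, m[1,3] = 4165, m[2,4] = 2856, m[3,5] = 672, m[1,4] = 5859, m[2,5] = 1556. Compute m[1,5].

m[1,5] = min over k∈[1,4] of m[1,k]+m[k+1,5]+p_{0}·p_k·p_{5}.
k=1: 0 + 1556 + 22·17·4 = 3052; k=2: 4862 + 672 + 22·13·4 = 6678; k=3: 4165 + 308 + 22·7·4 = 5089; k=4: 5859 + 0 + 22·11·4 = 6827.
Minimum: 3052 at k=1.

3052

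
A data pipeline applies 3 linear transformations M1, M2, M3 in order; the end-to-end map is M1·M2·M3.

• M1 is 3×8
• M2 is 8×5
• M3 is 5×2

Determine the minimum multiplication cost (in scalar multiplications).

128

Order (M1·(M2·M3)): (M2·M3): 8×5 by 5×2 → 8×2, cost 8·5·2 = 80; (M1·(M2·M3)): 3×8 by 8×2 → 3×2, cost 3·8·2 = 48; cumulative 128. Total 128.
Order ((M1·M2)·M3): (M1·M2): 3×8 by 8×5 → 3×5, cost 3·8·5 = 120; ((M1·M2)·M3): 3×5 by 5×2 → 3×2, cost 3·5·2 = 30; cumulative 150. Total 150.
Minimum: 128.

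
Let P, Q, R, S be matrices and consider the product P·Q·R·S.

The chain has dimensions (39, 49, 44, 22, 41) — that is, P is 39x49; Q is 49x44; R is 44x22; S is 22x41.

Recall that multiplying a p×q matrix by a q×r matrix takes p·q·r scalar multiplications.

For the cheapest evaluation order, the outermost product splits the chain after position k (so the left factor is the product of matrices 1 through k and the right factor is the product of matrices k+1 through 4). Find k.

Adjacent pairs: PQ = 39·49·44 = 84084; QR = 49·44·22 = 47432; RS = 44·22·41 = 39688.
Length 3: P..R: k=1: 0+47432+39·49·22=89474; k=2: 84084+0+39·44·22=121836 → min 89474 | Q..S: k=2: 0+39688+49·44·41=128084; k=3: 47432+0+49·22·41=91630 → min 91630.
Top-level splits: k=1: (P..P)·(Q..S) → 0+91630+39·49·41 = 169981; k=2: (P..Q)·(R..S) → 84084+39688+39·44·41 = 194128; k=3: (P..R)·(S..S) → 89474+0+39·22·41 = 124652.
Best split is after R, i.e. k = 3.

3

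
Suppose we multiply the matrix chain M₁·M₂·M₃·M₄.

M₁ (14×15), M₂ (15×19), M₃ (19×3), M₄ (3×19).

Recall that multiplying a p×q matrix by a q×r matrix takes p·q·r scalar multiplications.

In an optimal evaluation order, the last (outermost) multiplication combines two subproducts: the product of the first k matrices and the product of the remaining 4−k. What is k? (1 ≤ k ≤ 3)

Adjacent pairs: M₁M₂ = 14·15·19 = 3990; M₂M₃ = 15·19·3 = 855; M₃M₄ = 19·3·19 = 1083.
Length 3: M₁..M₃: k=1: 0+855+14·15·3=1485; k=2: 3990+0+14·19·3=4788 → min 1485 | M₂..M₄: k=2: 0+1083+15·19·19=6498; k=3: 855+0+15·3·19=1710 → min 1710.
Top-level splits: k=1: (M₁..M₁)·(M₂..M₄) → 0+1710+14·15·19 = 5700; k=2: (M₁..M₂)·(M₃..M₄) → 3990+1083+14·19·19 = 10127; k=3: (M₁..M₃)·(M₄..M₄) → 1485+0+14·3·19 = 2283.
Best split is after M₃, i.e. k = 3.

3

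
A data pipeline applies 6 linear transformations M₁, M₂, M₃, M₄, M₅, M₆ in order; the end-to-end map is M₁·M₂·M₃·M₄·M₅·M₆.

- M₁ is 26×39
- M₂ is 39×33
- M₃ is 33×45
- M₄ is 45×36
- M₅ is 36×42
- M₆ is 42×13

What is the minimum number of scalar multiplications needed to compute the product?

89934

Adjacent pairs: M₁M₂ = 26·39·33 = 33462; M₂M₃ = 39·33·45 = 57915; M₃M₄ = 33·45·36 = 53460; M₄M₅ = 45·36·42 = 68040; M₅M₆ = 36·42·13 = 19656.
Length 3: M₁..M₃: k=1: 0+57915+26·39·45=103545; k=2: 33462+0+26·33·45=72072 → min 72072 | M₂..M₄: k=2: 0+53460+39·33·36=99792; k=3: 57915+0+39·45·36=121095 → min 99792 | M₃..M₅: k=3: 0+68040+33·45·42=130410; k=4: 53460+0+33·36·42=103356 → min 103356 | M₄..M₆: k=4: 0+19656+45·36·13=40716; k=5: 68040+0+45·42·13=92610 → min 40716.
Length 4: M₁..M₄: k=1: 0+99792+26·39·36=136296; k=2: 33462+53460+26·33·36=117810; k=3: 72072+0+26·45·36=114192 → min 114192 | M₂..M₅: k=2: 0+103356+39·33·42=157410; k=3: 57915+68040+39·45·42=199665; k=4: 99792+0+39·36·42=158760 → min 157410 | M₃..M₆: k=3: 0+40716+33·45·13=60021; k=4: 53460+19656+33·36·13=88560; k=5: 103356+0+33·42·13=121374 → min 60021.
Length 5: M₁..M₅: k=1: 0+157410+26·39·42=199998; k=2: 33462+103356+26·33·42=172854; k=3: 72072+68040+26·45·42=189252; k=4: 114192+0+26·36·42=153504 → min 153504 | M₂..M₆: k=2: 0+60021+39·33·13=76752; k=3: 57915+40716+39·45·13=121446; k=4: 99792+19656+39·36·13=137700; k=5: 157410+0+39·42·13=178704 → min 76752.
Length 6: M₁..M₆: k=1: 0+76752+26·39·13=89934; k=2: 33462+60021+26·33·13=104637; k=3: 72072+40716+26·45·13=127998; k=4: 114192+19656+26·36·13=146016; k=5: 153504+0+26·42·13=167700 → min 89934.
Optimal order: (M₁·(M₂·(M₃·(M₄·(M₅·M₆))))) with cost 89934.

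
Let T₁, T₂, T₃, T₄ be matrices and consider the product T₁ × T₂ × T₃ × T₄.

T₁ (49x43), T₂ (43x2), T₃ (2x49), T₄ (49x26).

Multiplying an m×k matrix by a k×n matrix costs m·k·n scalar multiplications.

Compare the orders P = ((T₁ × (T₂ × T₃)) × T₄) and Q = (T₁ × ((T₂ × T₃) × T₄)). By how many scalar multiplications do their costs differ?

Order P = ((T₁ × (T₂ × T₃)) × T₄): (T₂ × T₃): 43×2 by 2×49 → 43×49, cost 43·2·49 = 4214; (T₁ × (T₂ × T₃)): 49×43 by 43×49 → 49×49, cost 49·43·49 = 103243; cumulative 107457; ((T₁ × (T₂ × T₃)) × T₄): 49×49 by 49×26 → 49×26, cost 49·49·26 = 62426; cumulative 169883. Total 169883.
Order Q = (T₁ × ((T₂ × T₃) × T₄)): (T₂ × T₃): 43×2 by 2×49 → 43×49, cost 43·2·49 = 4214; ((T₂ × T₃) × T₄): 43×49 by 49×26 → 43×26, cost 43·49·26 = 54782; cumulative 58996; (T₁ × ((T₂ × T₃) × T₄)): 49×43 by 43×26 → 49×26, cost 49·43·26 = 54782; cumulative 113778. Total 113778.
Difference: |169883 − 113778| = 56105.

56105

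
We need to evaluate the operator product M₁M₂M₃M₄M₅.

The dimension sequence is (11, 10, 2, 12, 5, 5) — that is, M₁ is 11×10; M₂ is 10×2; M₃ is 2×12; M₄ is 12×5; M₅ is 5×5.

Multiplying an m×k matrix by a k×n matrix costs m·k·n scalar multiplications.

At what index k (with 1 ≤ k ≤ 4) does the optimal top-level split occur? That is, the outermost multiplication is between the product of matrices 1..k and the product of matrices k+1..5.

Adjacent pairs: M₁M₂ = 11·10·2 = 220; M₂M₃ = 10·2·12 = 240; M₃M₄ = 2·12·5 = 120; M₄M₅ = 12·5·5 = 300.
Length 3: M₁..M₃: k=1: 0+240+11·10·12=1560; k=2: 220+0+11·2·12=484 → min 484 | M₂..M₄: k=2: 0+120+10·2·5=220; k=3: 240+0+10·12·5=840 → min 220 | M₃..M₅: k=3: 0+300+2·12·5=420; k=4: 120+0+2·5·5=170 → min 170.
Length 4: M₁..M₄: k=1: 0+220+11·10·5=770; k=2: 220+120+11·2·5=450; k=3: 484+0+11·12·5=1144 → min 450 | M₂..M₅: k=2: 0+170+10·2·5=270; k=3: 240+300+10·12·5=1140; k=4: 220+0+10·5·5=470 → min 270.
Top-level splits: k=1: (M₁..M₁)·(M₂..M₅) → 0+270+11·10·5 = 820; k=2: (M₁..M₂)·(M₃..M₅) → 220+170+11·2·5 = 500; k=3: (M₁..M₃)·(M₄..M₅) → 484+300+11·12·5 = 1444; k=4: (M₁..M₄)·(M₅..M₅) → 450+0+11·5·5 = 725.
Best split is after M₂, i.e. k = 2.

2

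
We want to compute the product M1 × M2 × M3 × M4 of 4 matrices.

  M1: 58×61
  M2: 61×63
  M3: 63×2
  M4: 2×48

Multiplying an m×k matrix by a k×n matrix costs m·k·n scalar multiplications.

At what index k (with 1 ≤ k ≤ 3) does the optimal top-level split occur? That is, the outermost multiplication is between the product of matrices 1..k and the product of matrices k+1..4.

3

Adjacent pairs: M1M2 = 58·61·63 = 222894; M2M3 = 61·63·2 = 7686; M3M4 = 63·2·48 = 6048.
Length 3: M1..M3: k=1: 0+7686+58·61·2=14762; k=2: 222894+0+58·63·2=230202 → min 14762 | M2..M4: k=2: 0+6048+61·63·48=190512; k=3: 7686+0+61·2·48=13542 → min 13542.
Top-level splits: k=1: (M1..M1)·(M2..M4) → 0+13542+58·61·48 = 183366; k=2: (M1..M2)·(M3..M4) → 222894+6048+58·63·48 = 404334; k=3: (M1..M3)·(M4..M4) → 14762+0+58·2·48 = 20330.
Best split is after M3, i.e. k = 3.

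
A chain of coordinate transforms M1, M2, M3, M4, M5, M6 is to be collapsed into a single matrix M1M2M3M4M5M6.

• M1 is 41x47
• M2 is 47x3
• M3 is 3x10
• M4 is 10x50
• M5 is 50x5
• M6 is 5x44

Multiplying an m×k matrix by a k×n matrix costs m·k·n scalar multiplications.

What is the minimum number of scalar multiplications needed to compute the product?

14103

Adjacent pairs: M1M2 = 41·47·3 = 5781; M2M3 = 47·3·10 = 1410; M3M4 = 3·10·50 = 1500; M4M5 = 10·50·5 = 2500; M5M6 = 50·5·44 = 11000.
Length 3: M1..M3: k=1: 0+1410+41·47·10=20680; k=2: 5781+0+41·3·10=7011 → min 7011 | M2..M4: k=2: 0+1500+47·3·50=8550; k=3: 1410+0+47·10·50=24910 → min 8550 | M3..M5: k=3: 0+2500+3·10·5=2650; k=4: 1500+0+3·50·5=2250 → min 2250 | M4..M6: k=4: 0+11000+10·50·44=33000; k=5: 2500+0+10·5·44=4700 → min 4700.
Length 4: M1..M4: k=1: 0+8550+41·47·50=104900; k=2: 5781+1500+41·3·50=13431; k=3: 7011+0+41·10·50=27511 → min 13431 | M2..M5: k=2: 0+2250+47·3·5=2955; k=3: 1410+2500+47·10·5=6260; k=4: 8550+0+47·50·5=20300 → min 2955 | M3..M6: k=3: 0+4700+3·10·44=6020; k=4: 1500+11000+3·50·44=19100; k=5: 2250+0+3·5·44=2910 → min 2910.
Length 5: M1..M5: k=1: 0+2955+41·47·5=12590; k=2: 5781+2250+41·3·5=8646; k=3: 7011+2500+41·10·5=11561; k=4: 13431+0+41·50·5=23681 → min 8646 | M2..M6: k=2: 0+2910+47·3·44=9114; k=3: 1410+4700+47·10·44=26790; k=4: 8550+11000+47·50·44=122950; k=5: 2955+0+47·5·44=13295 → min 9114.
Length 6: M1..M6: k=1: 0+9114+41·47·44=93902; k=2: 5781+2910+41·3·44=14103; k=3: 7011+4700+41·10·44=29751; k=4: 13431+11000+41·50·44=114631; k=5: 8646+0+41·5·44=17666 → min 14103.
Optimal order: ((M1M2)(((M3M4)M5)M6)) with cost 14103.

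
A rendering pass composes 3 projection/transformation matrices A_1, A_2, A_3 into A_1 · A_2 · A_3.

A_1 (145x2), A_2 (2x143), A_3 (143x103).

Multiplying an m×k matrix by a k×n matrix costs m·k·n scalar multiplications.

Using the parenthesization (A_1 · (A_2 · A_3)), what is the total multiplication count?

(A_2 · A_3): 2×143 by 143×103 → 2×103, cost 2·143·103 = 29458
(A_1 · (A_2 · A_3)): 145×2 by 2×103 → 145×103, cost 145·2·103 = 29870; cumulative 59328
Total: 59328 scalar multiplications.

59328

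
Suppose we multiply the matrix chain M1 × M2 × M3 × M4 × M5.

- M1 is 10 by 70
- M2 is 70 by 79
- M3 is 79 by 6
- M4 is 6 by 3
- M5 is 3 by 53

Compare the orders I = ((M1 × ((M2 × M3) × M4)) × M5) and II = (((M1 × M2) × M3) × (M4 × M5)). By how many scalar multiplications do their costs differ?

26044

Order I = ((M1 × ((M2 × M3) × M4)) × M5): (M2 × M3): 70×79 by 79×6 → 70×6, cost 70·79·6 = 33180; ((M2 × M3) × M4): 70×6 by 6×3 → 70×3, cost 70·6·3 = 1260; cumulative 34440; (M1 × ((M2 × M3) × M4)): 10×70 by 70×3 → 10×3, cost 10·70·3 = 2100; cumulative 36540; ((M1 × ((M2 × M3) × M4)) × M5): 10×3 by 3×53 → 10×53, cost 10·3·53 = 1590; cumulative 38130. Total 38130.
Order II = (((M1 × M2) × M3) × (M4 × M5)): (M1 × M2): 10×70 by 70×79 → 10×79, cost 10·70·79 = 55300; ((M1 × M2) × M3): 10×79 by 79×6 → 10×6, cost 10·79·6 = 4740; cumulative 60040; (M4 × M5): 6×3 by 3×53 → 6×53, cost 6·3·53 = 954; (((M1 × M2) × M3) × (M4 × M5)): 10×6 by 6×53 → 10×53, cost 10·6·53 = 3180; cumulative 64174. Total 64174.
Difference: |38130 − 64174| = 26044.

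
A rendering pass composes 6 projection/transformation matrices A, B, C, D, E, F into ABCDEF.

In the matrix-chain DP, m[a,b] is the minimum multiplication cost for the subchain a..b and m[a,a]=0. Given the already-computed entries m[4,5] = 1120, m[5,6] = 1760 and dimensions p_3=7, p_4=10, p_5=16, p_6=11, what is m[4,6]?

2352

m[4,6] = min over k∈[4,5] of m[4,k]+m[k+1,6]+p_{3}·p_k·p_{6}.
k=4: 0 + 1760 + 7·10·11 = 2530; k=5: 1120 + 0 + 7·16·11 = 2352.
Minimum: 2352 at k=5.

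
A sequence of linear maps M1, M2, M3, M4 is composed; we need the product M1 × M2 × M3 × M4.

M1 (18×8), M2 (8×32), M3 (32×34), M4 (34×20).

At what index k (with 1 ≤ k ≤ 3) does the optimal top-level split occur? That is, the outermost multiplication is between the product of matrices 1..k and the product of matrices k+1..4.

1

Adjacent pairs: M1M2 = 18·8·32 = 4608; M2M3 = 8·32·34 = 8704; M3M4 = 32·34·20 = 21760.
Length 3: M1..M3: k=1: 0+8704+18·8·34=13600; k=2: 4608+0+18·32·34=24192 → min 13600 | M2..M4: k=2: 0+21760+8·32·20=26880; k=3: 8704+0+8·34·20=14144 → min 14144.
Top-level splits: k=1: (M1..M1)·(M2..M4) → 0+14144+18·8·20 = 17024; k=2: (M1..M2)·(M3..M4) → 4608+21760+18·32·20 = 37888; k=3: (M1..M3)·(M4..M4) → 13600+0+18·34·20 = 25840.
Best split is after M1, i.e. k = 1.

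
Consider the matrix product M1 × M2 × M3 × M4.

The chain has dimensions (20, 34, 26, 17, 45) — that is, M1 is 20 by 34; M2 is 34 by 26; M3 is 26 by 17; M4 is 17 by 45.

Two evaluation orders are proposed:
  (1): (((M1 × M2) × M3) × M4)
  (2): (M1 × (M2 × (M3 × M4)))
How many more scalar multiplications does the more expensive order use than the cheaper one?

Order (1) = (((M1 × M2) × M3) × M4): (M1 × M2): 20×34 by 34×26 → 20×26, cost 20·34·26 = 17680; ((M1 × M2) × M3): 20×26 by 26×17 → 20×17, cost 20·26·17 = 8840; cumulative 26520; (((M1 × M2) × M3) × M4): 20×17 by 17×45 → 20×45, cost 20·17·45 = 15300; cumulative 41820. Total 41820.
Order (2) = (M1 × (M2 × (M3 × M4))): (M3 × M4): 26×17 by 17×45 → 26×45, cost 26·17·45 = 19890; (M2 × (M3 × M4)): 34×26 by 26×45 → 34×45, cost 34·26·45 = 39780; cumulative 59670; (M1 × (M2 × (M3 × M4))): 20×34 by 34×45 → 20×45, cost 20·34·45 = 30600; cumulative 90270. Total 90270.
Difference: |41820 − 90270| = 48450.

48450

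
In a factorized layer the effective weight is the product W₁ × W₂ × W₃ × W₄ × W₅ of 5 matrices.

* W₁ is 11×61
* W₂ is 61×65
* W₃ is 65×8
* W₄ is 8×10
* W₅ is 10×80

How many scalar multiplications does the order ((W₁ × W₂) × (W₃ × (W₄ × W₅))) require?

(W₁ × W₂): 11×61 by 61×65 → 11×65, cost 11·61·65 = 43615
(W₄ × W₅): 8×10 by 10×80 → 8×80, cost 8·10·80 = 6400
(W₃ × (W₄ × W₅)): 65×8 by 8×80 → 65×80, cost 65·8·80 = 41600; cumulative 48000
((W₁ × W₂) × (W₃ × (W₄ × W₅))): 11×65 by 65×80 → 11×80, cost 11·65·80 = 57200; cumulative 148815
Total: 148815 scalar multiplications.

148815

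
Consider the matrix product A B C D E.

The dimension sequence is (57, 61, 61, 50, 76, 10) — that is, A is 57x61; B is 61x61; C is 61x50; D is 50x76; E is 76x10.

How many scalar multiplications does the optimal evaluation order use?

Adjacent pairs: AB = 57·61·61 = 212097; BC = 61·61·50 = 186050; CD = 61·50·76 = 231800; DE = 50·76·10 = 38000.
Length 3: A..C: k=1: 0+186050+57·61·50=359900; k=2: 212097+0+57·61·50=385947 → min 359900 | B..D: k=2: 0+231800+61·61·76=514596; k=3: 186050+0+61·50·76=417850 → min 417850 | C..E: k=3: 0+38000+61·50·10=68500; k=4: 231800+0+61·76·10=278160 → min 68500.
Length 4: A..D: k=1: 0+417850+57·61·76=682102; k=2: 212097+231800+57·61·76=708149; k=3: 359900+0+57·50·76=576500 → min 576500 | B..E: k=2: 0+68500+61·61·10=105710; k=3: 186050+38000+61·50·10=254550; k=4: 417850+0+61·76·10=464210 → min 105710.
Length 5: A..E: k=1: 0+105710+57·61·10=140480; k=2: 212097+68500+57·61·10=315367; k=3: 359900+38000+57·50·10=426400; k=4: 576500+0+57·76·10=619820 → min 140480.
Optimal order: (A (B (C (D E)))) with cost 140480.

140480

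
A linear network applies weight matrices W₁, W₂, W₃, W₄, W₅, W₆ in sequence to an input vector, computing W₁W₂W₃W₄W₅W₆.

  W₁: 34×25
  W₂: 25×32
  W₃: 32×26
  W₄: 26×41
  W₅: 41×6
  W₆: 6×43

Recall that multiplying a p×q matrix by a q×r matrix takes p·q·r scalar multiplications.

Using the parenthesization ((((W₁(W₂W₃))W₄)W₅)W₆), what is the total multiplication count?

96280

(W₂W₃): 25×32 by 32×26 → 25×26, cost 25·32·26 = 20800
(W₁(W₂W₃)): 34×25 by 25×26 → 34×26, cost 34·25·26 = 22100; cumulative 42900
((W₁(W₂W₃))W₄): 34×26 by 26×41 → 34×41, cost 34·26·41 = 36244; cumulative 79144
(((W₁(W₂W₃))W₄)W₅): 34×41 by 41×6 → 34×6, cost 34·41·6 = 8364; cumulative 87508
((((W₁(W₂W₃))W₄)W₅)W₆): 34×6 by 6×43 → 34×43, cost 34·6·43 = 8772; cumulative 96280
Total: 96280 scalar multiplications.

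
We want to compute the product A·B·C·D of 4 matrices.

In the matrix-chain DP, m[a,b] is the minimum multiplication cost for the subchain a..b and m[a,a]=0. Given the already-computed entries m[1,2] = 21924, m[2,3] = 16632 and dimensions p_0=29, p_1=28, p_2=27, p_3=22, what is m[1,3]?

m[1,3] = min over k∈[1,2] of m[1,k]+m[k+1,3]+p_{0}·p_k·p_{3}.
k=1: 0 + 16632 + 29·28·22 = 34496; k=2: 21924 + 0 + 29·27·22 = 39150.
Minimum: 34496 at k=1.

34496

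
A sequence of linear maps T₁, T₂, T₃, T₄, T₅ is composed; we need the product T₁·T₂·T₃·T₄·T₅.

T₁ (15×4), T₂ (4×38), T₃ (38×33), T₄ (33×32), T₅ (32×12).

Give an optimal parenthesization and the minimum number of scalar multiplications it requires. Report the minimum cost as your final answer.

11496

Adjacent pairs: T₁T₂ = 15·4·38 = 2280; T₂T₃ = 4·38·33 = 5016; T₃T₄ = 38·33·32 = 40128; T₄T₅ = 33·32·12 = 12672.
Length 3: T₁..T₃: k=1: 0+5016+15·4·33=6996; k=2: 2280+0+15·38·33=21090 → min 6996 | T₂..T₄: k=2: 0+40128+4·38·32=44992; k=3: 5016+0+4·33·32=9240 → min 9240 | T₃..T₅: k=3: 0+12672+38·33·12=27720; k=4: 40128+0+38·32·12=54720 → min 27720.
Length 4: T₁..T₄: k=1: 0+9240+15·4·32=11160; k=2: 2280+40128+15·38·32=60648; k=3: 6996+0+15·33·32=22836 → min 11160 | T₂..T₅: k=2: 0+27720+4·38·12=29544; k=3: 5016+12672+4·33·12=19272; k=4: 9240+0+4·32·12=10776 → min 10776.
Length 5: T₁..T₅: k=1: 0+10776+15·4·12=11496; k=2: 2280+27720+15·38·12=36840; k=3: 6996+12672+15·33·12=25608; k=4: 11160+0+15·32·12=16920 → min 11496.
Optimal parenthesization: (T₁·(((T₂·T₃)·T₄)·T₅)) with cost 11496.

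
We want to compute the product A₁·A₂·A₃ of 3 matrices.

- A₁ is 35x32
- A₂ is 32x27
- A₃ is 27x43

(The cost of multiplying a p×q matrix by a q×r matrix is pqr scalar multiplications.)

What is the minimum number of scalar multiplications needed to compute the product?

Order (A₁·(A₂·A₃)): (A₂·A₃): 32×27 by 27×43 → 32×43, cost 32·27·43 = 37152; (A₁·(A₂·A₃)): 35×32 by 32×43 → 35×43, cost 35·32·43 = 48160; cumulative 85312. Total 85312.
Order ((A₁·A₂)·A₃): (A₁·A₂): 35×32 by 32×27 → 35×27, cost 35·32·27 = 30240; ((A₁·A₂)·A₃): 35×27 by 27×43 → 35×43, cost 35·27·43 = 40635; cumulative 70875. Total 70875.
Minimum: 70875.

70875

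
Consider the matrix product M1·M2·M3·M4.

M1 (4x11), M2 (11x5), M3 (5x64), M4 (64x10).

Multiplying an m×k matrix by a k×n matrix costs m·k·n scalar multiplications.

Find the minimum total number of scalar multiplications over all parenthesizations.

3620

Adjacent pairs: M1M2 = 4·11·5 = 220; M2M3 = 11·5·64 = 3520; M3M4 = 5·64·10 = 3200.
Length 3: M1..M3: k=1: 0+3520+4·11·64=6336; k=2: 220+0+4·5·64=1500 → min 1500 | M2..M4: k=2: 0+3200+11·5·10=3750; k=3: 3520+0+11·64·10=10560 → min 3750.
Length 4: M1..M4: k=1: 0+3750+4·11·10=4190; k=2: 220+3200+4·5·10=3620; k=3: 1500+0+4·64·10=4060 → min 3620.
Optimal order: ((M1·M2)·(M3·M4)) with cost 3620.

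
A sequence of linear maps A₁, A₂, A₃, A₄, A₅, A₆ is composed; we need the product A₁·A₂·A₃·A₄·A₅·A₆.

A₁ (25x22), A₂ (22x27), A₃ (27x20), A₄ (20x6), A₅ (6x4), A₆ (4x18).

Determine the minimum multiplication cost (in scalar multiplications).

9016

Adjacent pairs: A₁A₂ = 25·22·27 = 14850; A₂A₃ = 22·27·20 = 11880; A₃A₄ = 27·20·6 = 3240; A₄A₅ = 20·6·4 = 480; A₅A₆ = 6·4·18 = 432.
Length 3: A₁..A₃: k=1: 0+11880+25·22·20=22880; k=2: 14850+0+25·27·20=28350 → min 22880 | A₂..A₄: k=2: 0+3240+22·27·6=6804; k=3: 11880+0+22·20·6=14520 → min 6804 | A₃..A₅: k=3: 0+480+27·20·4=2640; k=4: 3240+0+27·6·4=3888 → min 2640 | A₄..A₆: k=4: 0+432+20·6·18=2592; k=5: 480+0+20·4·18=1920 → min 1920.
Length 4: A₁..A₄: k=1: 0+6804+25·22·6=10104; k=2: 14850+3240+25·27·6=22140; k=3: 22880+0+25·20·6=25880 → min 10104 | A₂..A₅: k=2: 0+2640+22·27·4=5016; k=3: 11880+480+22·20·4=14120; k=4: 6804+0+22·6·4=7332 → min 5016 | A₃..A₆: k=3: 0+1920+27·20·18=11640; k=4: 3240+432+27·6·18=6588; k=5: 2640+0+27·4·18=4584 → min 4584.
Length 5: A₁..A₅: k=1: 0+5016+25·22·4=7216; k=2: 14850+2640+25·27·4=20190; k=3: 22880+480+25·20·4=25360; k=4: 10104+0+25·6·4=10704 → min 7216 | A₂..A₆: k=2: 0+4584+22·27·18=15276; k=3: 11880+1920+22·20·18=21720; k=4: 6804+432+22·6·18=9612; k=5: 5016+0+22·4·18=6600 → min 6600.
Length 6: A₁..A₆: k=1: 0+6600+25·22·18=16500; k=2: 14850+4584+25·27·18=31584; k=3: 22880+1920+25·20·18=33800; k=4: 10104+432+25·6·18=13236; k=5: 7216+0+25·4·18=9016 → min 9016.
Optimal order: ((A₁·(A₂·(A₃·(A₄·A₅))))·A₆) with cost 9016.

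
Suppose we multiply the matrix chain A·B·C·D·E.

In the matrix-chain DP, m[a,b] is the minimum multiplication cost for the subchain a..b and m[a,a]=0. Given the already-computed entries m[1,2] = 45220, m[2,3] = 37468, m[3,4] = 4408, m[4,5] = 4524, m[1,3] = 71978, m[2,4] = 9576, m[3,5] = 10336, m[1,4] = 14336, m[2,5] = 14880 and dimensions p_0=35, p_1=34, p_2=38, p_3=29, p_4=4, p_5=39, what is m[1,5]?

19796

m[1,5] = min over k∈[1,4] of m[1,k]+m[k+1,5]+p_{0}·p_k·p_{5}.
k=1: 0 + 14880 + 35·34·39 = 61290; k=2: 45220 + 10336 + 35·38·39 = 107426; k=3: 71978 + 4524 + 35·29·39 = 116087; k=4: 14336 + 0 + 35·4·39 = 19796.
Minimum: 19796 at k=4.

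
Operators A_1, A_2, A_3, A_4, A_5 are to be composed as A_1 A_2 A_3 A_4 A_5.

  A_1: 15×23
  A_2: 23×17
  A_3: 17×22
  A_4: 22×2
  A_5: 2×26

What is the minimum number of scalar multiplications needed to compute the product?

3000

Adjacent pairs: A_1A_2 = 15·23·17 = 5865; A_2A_3 = 23·17·22 = 8602; A_3A_4 = 17·22·2 = 748; A_4A_5 = 22·2·26 = 1144.
Length 3: A_1..A_3: k=1: 0+8602+15·23·22=16192; k=2: 5865+0+15·17·22=11475 → min 11475 | A_2..A_4: k=2: 0+748+23·17·2=1530; k=3: 8602+0+23·22·2=9614 → min 1530 | A_3..A_5: k=3: 0+1144+17·22·26=10868; k=4: 748+0+17·2·26=1632 → min 1632.
Length 4: A_1..A_4: k=1: 0+1530+15·23·2=2220; k=2: 5865+748+15·17·2=7123; k=3: 11475+0+15·22·2=12135 → min 2220 | A_2..A_5: k=2: 0+1632+23·17·26=11798; k=3: 8602+1144+23·22·26=22902; k=4: 1530+0+23·2·26=2726 → min 2726.
Length 5: A_1..A_5: k=1: 0+2726+15·23·26=11696; k=2: 5865+1632+15·17·26=14127; k=3: 11475+1144+15·22·26=21199; k=4: 2220+0+15·2·26=3000 → min 3000.
Optimal order: ((A_1 (A_2 (A_3 A_4))) A_5) with cost 3000.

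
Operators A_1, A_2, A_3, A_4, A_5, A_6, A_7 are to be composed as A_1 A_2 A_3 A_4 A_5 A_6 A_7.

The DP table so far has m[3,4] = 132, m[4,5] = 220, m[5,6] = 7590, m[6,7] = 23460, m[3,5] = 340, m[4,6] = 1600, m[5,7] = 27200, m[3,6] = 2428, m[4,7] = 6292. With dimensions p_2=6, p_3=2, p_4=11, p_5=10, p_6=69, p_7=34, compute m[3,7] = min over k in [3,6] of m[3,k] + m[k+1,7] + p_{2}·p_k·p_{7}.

6700

m[3,7] = min over k∈[3,6] of m[3,k]+m[k+1,7]+p_{2}·p_k·p_{7}.
k=3: 0 + 6292 + 6·2·34 = 6700; k=4: 132 + 27200 + 6·11·34 = 29576; k=5: 340 + 23460 + 6·10·34 = 25840; k=6: 2428 + 0 + 6·69·34 = 16504.
Minimum: 6700 at k=3.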